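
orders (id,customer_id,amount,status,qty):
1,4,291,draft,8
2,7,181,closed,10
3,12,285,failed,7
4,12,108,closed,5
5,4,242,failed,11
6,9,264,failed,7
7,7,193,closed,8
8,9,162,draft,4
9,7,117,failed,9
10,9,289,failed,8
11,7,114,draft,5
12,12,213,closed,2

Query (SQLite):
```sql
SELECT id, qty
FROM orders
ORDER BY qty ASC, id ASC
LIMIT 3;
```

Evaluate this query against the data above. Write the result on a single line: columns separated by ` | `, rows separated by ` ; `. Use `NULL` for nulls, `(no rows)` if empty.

Sort by qty asc, tiebreak id asc: (2, id=12), (4, id=8), (5, id=4), (5, id=11), (7, id=3), (7, id=6) …. Take first 3.

12 | 2 ; 8 | 4 ; 4 | 5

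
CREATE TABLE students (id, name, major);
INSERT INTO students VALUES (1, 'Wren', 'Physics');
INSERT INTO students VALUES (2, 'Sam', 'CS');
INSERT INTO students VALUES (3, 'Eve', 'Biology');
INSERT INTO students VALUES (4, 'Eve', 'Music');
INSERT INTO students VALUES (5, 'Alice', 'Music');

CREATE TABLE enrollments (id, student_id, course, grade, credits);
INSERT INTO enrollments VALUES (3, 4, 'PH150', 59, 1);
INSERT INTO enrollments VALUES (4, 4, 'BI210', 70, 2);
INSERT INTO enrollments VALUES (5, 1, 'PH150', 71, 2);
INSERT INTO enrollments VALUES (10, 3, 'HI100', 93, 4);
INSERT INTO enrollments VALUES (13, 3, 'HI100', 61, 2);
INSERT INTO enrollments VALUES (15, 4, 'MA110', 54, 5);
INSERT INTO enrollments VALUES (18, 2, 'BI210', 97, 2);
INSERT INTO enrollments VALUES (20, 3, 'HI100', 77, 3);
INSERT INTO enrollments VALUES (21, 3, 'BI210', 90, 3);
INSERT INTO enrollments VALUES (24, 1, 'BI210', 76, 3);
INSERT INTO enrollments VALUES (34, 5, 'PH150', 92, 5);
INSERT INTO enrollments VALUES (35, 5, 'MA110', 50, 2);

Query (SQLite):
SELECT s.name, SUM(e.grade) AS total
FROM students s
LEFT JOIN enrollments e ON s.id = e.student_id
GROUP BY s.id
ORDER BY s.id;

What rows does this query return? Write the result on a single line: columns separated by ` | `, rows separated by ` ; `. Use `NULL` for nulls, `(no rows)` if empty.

Wren | 147 ; Sam | 97 ; Eve | 321 ; Eve | 183 ; Alice | 142

LEFT JOIN keeps every students row; unmatched ones get NULL for enrollments columns.
Group by students.id and compute SUM(e.grade). SUM over an all-NULL group is NULL.
  1: ids {5, 24} → SUM(e.grade)=147
  2: ids {18} → SUM(e.grade)=97
  3: ids {10, 13, 20, 21} → SUM(e.grade)=321
  4: ids {3, 4, 15} → SUM(e.grade)=183
  5: ids {34, 35} → SUM(e.grade)=142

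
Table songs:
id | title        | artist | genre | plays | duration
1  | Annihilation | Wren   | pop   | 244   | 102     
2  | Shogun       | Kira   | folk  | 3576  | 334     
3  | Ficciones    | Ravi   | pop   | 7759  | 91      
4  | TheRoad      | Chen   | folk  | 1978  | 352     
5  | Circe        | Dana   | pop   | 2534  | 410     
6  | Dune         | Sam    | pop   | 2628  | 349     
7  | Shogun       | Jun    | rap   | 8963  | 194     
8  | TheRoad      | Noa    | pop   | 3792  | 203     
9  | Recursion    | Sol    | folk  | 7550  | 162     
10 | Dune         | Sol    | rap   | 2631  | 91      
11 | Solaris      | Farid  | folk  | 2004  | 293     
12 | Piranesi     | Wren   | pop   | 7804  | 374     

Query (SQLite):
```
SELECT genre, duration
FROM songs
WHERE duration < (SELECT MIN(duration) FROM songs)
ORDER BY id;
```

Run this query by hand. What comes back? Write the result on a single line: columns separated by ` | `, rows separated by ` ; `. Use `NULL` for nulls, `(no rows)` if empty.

Scalar subquery: MIN(duration) over all songs rows = 91.
Keep rows where duration < that value.

(no rows)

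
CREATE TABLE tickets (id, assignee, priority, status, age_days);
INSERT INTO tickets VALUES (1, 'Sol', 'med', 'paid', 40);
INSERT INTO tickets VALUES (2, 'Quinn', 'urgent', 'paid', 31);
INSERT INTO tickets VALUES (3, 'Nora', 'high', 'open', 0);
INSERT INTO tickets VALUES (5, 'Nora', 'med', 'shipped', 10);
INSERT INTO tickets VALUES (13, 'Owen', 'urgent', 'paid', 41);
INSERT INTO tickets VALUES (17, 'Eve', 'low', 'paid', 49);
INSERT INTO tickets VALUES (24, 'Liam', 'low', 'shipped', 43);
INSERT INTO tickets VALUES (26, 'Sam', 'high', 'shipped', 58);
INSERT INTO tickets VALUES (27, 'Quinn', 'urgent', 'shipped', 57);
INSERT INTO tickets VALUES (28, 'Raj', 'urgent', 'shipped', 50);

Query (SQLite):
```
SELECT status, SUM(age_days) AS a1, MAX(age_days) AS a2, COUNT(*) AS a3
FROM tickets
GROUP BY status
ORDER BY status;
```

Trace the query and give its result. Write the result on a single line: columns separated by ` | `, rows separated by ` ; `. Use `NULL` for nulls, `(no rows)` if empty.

Group tickets by status.
Per group compute: SUM(age_days), MAX(age_days), COUNT(*).
  open: ids {3} → SUM(age_days)=0, MAX(age_days)=0, COUNT(*)=1
  paid: ids {1, 2, 13, 17} → SUM(age_days)=161, MAX(age_days)=49, COUNT(*)=4
  shipped: ids {5, 24, 26, 27, 28} → SUM(age_days)=218, MAX(age_days)=58, COUNT(*)=5

open | 0 | 0 | 1 ; paid | 161 | 49 | 4 ; shipped | 218 | 58 | 5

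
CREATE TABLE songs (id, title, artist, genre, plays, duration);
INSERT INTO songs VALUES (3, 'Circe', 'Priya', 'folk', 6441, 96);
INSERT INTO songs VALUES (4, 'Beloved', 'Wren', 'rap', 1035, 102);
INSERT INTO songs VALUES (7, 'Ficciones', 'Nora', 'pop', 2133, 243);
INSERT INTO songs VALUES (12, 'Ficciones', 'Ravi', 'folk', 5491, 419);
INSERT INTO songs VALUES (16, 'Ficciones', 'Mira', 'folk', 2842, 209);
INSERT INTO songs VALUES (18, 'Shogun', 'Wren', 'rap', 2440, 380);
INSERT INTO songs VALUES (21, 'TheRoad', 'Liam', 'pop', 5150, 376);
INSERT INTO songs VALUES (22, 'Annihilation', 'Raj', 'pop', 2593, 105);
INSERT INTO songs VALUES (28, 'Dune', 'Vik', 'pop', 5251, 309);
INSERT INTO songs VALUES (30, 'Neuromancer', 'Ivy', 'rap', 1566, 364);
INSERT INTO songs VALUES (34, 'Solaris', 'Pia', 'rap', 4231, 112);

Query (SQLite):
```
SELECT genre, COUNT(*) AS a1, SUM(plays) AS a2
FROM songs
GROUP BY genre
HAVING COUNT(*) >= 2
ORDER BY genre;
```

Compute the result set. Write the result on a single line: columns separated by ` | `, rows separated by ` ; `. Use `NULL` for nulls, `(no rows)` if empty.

Group songs by genre.
Per group compute: COUNT(*), SUM(plays).
HAVING: drop groups with fewer than 2 rows.
  folk: ids {3, 12, 16} → COUNT(*)=3, SUM(plays)=14774
  pop: ids {7, 21, 22, 28} → COUNT(*)=4, SUM(plays)=15127
  rap: ids {4, 18, 30, 34} → COUNT(*)=4, SUM(plays)=9272

folk | 3 | 14774 ; pop | 4 | 15127 ; rap | 4 | 9272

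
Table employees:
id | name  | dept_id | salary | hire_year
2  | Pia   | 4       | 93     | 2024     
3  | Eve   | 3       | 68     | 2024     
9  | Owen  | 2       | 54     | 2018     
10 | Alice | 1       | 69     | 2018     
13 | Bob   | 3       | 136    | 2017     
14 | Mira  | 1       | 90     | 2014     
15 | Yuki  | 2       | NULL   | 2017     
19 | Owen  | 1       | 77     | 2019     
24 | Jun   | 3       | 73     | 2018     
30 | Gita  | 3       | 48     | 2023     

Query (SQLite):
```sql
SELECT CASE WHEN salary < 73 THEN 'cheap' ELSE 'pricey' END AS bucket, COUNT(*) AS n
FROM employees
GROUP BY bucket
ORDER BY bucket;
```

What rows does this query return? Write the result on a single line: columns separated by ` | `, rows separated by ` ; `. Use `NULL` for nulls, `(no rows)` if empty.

Bucket rows by salary < 73 → 'cheap' else 'pricey'; count each bucket.
NULL < 73 is unknown, so NULL salary falls into ELSE → 'pricey'.

cheap | 4 ; pricey | 6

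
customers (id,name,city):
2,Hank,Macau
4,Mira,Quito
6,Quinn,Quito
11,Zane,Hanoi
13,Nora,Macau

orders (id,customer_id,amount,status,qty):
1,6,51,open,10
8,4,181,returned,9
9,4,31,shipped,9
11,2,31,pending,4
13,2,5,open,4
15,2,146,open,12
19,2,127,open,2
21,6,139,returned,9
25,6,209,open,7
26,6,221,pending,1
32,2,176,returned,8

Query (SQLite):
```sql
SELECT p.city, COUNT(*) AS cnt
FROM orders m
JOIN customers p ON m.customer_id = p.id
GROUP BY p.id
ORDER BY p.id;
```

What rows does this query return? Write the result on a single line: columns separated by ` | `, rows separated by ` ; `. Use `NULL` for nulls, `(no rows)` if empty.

Macau | 5 ; Quito | 2 ; Quito | 4

Join each orders row to its customers via customer_id.
Group joined rows by customers.id; compute COUNT(*) per group.
  2: ids {11, 13, 15, 19, 32} → COUNT(*)=5
  4: ids {8, 9} → COUNT(*)=2
  6: ids {1, 21, 25, 26} → COUNT(*)=4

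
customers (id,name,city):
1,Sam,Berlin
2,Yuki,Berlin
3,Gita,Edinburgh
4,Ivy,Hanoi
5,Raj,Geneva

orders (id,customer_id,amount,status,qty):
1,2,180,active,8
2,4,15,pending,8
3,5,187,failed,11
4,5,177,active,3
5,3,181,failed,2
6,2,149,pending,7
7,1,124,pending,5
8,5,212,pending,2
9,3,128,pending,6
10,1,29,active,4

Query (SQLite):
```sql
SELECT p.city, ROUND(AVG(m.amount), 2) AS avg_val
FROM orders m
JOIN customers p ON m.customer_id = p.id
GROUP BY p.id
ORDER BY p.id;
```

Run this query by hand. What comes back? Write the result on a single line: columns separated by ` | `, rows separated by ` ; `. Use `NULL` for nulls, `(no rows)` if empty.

Berlin | 76.5 ; Berlin | 164.5 ; Edinburgh | 154.5 ; Hanoi | 15 ; Geneva | 192

Join each orders row to its customers via customer_id.
Group joined rows by customers.id; compute ROUND(AVG(m.amount), 2) per group.
  1: ids {7, 10} → ROUND(AVG(m.amount), 2)=76.5
  2: ids {1, 6} → ROUND(AVG(m.amount), 2)=164.5
  3: ids {5, 9} → ROUND(AVG(m.amount), 2)=154.5
  4: ids {2} → ROUND(AVG(m.amount), 2)=15
  5: ids {3, 4, 8} → ROUND(AVG(m.amount), 2)=192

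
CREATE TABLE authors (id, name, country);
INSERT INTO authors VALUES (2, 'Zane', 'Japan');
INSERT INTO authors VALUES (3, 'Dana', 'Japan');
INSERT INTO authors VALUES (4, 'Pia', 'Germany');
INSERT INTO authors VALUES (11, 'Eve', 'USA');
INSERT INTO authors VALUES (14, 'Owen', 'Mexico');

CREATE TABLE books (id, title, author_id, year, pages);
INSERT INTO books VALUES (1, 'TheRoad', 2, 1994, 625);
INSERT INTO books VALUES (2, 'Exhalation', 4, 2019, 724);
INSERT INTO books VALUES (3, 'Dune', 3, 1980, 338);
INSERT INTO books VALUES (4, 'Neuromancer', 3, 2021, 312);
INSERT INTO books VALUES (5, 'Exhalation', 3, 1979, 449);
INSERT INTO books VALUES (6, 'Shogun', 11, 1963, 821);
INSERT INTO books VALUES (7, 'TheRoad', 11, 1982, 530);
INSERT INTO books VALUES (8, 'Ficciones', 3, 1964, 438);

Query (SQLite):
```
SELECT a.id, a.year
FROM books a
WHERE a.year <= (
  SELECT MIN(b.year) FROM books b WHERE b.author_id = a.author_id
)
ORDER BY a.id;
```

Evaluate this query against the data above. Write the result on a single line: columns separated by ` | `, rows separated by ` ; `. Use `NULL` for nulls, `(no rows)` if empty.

1 | 1994 ; 2 | 2019 ; 6 | 1963 ; 8 | 1964

For each books row a, compute MIN(year) over rows sharing a.author_id.
Keep row a if a.year <= that per-group MIN.
  author_id=2: MIN(year) = 1994
  author_id=3: MIN(year) = 1964
  author_id=4: MIN(year) = 2019
  author_id=11: MIN(year) = 1963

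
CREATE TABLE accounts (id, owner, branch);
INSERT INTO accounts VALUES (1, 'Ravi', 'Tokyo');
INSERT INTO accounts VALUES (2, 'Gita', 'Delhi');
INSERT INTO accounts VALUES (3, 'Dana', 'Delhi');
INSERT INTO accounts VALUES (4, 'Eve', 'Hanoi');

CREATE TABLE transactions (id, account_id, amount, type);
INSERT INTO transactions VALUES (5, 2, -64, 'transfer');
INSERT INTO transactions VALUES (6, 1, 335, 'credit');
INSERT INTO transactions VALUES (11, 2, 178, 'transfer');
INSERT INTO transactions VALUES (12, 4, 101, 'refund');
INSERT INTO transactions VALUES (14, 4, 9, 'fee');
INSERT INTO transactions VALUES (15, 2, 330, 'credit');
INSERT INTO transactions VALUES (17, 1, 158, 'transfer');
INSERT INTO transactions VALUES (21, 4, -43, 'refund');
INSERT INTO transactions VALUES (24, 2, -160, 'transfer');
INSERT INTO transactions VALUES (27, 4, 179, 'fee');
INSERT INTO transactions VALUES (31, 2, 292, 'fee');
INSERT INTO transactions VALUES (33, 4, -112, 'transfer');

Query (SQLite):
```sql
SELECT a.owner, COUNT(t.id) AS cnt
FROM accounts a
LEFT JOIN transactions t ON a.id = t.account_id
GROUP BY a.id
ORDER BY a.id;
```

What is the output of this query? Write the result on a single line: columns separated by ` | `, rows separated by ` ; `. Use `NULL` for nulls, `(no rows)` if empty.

LEFT JOIN keeps every accounts row; unmatched ones get NULL for transactions columns.
Group by accounts.id and compute COUNT(t.id). COUNT(col) of an all-NULL group is 0.
  1: ids {6, 17} → COUNT(t.id)=2
  2: ids {5, 11, 15, 24, 31} → COUNT(t.id)=5
  3: ids {—} → COUNT(t.id)=0
  4: ids {12, 14, 21, 27, 33} → COUNT(t.id)=5

Ravi | 2 ; Gita | 5 ; Dana | 0 ; Eve | 5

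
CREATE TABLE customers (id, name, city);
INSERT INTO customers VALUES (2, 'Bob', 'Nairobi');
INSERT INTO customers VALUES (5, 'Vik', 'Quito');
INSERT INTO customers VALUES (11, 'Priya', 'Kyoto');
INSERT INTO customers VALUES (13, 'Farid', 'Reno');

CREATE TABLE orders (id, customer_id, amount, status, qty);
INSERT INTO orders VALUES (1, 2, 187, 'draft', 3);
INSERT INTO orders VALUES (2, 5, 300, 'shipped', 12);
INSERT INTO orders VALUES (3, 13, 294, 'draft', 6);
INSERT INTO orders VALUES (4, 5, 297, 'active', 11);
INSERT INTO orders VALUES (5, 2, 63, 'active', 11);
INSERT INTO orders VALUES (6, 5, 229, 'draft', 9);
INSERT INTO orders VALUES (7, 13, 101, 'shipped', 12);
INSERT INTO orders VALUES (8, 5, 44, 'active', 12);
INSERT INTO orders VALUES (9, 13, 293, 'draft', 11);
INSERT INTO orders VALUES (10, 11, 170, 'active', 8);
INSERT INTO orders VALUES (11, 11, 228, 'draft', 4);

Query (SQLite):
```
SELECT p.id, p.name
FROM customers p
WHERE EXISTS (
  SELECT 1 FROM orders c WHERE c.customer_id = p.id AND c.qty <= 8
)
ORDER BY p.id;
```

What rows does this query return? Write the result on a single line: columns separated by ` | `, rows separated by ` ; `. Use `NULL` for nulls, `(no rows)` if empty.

2 | Bob ; 11 | Priya ; 13 | Farid

For each customers row, check whether any orders with matching customer_id has qty <= 8.
Keep rows where that is true.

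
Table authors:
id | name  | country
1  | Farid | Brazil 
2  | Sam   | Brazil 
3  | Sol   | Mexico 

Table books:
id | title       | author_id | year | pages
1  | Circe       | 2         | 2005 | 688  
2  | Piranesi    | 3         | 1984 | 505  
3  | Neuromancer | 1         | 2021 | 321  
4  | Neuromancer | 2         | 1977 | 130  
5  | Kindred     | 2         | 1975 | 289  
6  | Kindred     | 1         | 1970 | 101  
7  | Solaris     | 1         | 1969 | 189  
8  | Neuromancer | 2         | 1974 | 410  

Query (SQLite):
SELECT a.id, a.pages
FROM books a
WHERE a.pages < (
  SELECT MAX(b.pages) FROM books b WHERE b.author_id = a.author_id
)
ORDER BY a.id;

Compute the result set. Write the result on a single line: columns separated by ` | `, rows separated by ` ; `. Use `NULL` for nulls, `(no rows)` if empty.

For each books row a, compute MAX(pages) over rows sharing a.author_id.
Keep row a if a.pages < that per-group MAX.
  author_id=1: MAX(pages) = 321
  author_id=2: MAX(pages) = 688
  author_id=3: MAX(pages) = 505

4 | 130 ; 5 | 289 ; 6 | 101 ; 7 | 189 ; 8 | 410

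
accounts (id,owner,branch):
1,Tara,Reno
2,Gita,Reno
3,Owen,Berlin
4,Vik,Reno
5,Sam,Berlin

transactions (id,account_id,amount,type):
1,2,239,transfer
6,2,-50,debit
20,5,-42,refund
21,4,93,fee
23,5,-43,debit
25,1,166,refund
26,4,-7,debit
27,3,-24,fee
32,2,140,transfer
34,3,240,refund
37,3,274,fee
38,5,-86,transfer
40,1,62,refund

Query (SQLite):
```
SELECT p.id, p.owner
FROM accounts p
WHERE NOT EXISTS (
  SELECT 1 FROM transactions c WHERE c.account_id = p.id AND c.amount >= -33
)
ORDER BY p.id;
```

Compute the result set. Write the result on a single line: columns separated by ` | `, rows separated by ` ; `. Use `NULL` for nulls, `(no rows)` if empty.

5 | Sam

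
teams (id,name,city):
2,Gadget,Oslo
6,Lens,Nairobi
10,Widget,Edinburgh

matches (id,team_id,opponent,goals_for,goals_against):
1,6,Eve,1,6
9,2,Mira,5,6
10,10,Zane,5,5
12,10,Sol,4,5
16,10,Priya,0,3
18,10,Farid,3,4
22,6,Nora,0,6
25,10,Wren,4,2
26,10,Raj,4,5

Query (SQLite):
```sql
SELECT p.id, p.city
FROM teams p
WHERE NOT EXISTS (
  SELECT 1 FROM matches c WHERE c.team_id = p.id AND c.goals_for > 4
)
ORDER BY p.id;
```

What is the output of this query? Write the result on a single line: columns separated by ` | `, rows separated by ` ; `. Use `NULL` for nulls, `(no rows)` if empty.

6 | Nairobi

For each teams row, check whether any matches with matching team_id has goals_for > 4.
Keep rows where that is false.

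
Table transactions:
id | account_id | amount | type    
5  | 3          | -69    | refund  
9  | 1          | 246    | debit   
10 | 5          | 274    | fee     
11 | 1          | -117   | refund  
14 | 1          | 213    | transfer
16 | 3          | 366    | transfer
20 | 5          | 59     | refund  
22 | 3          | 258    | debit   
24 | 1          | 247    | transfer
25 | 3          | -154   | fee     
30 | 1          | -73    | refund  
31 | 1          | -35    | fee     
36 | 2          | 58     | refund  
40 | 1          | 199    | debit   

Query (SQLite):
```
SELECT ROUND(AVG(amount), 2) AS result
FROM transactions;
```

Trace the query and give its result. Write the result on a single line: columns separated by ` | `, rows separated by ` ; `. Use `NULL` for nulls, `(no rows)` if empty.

All amount values: [-69, 246, 274, -117, 213, 366, 59, 258, 247, -154, -73, -35, 58, 199].
AVG = 1472 / 14 (rounded to 2 dp).

105.14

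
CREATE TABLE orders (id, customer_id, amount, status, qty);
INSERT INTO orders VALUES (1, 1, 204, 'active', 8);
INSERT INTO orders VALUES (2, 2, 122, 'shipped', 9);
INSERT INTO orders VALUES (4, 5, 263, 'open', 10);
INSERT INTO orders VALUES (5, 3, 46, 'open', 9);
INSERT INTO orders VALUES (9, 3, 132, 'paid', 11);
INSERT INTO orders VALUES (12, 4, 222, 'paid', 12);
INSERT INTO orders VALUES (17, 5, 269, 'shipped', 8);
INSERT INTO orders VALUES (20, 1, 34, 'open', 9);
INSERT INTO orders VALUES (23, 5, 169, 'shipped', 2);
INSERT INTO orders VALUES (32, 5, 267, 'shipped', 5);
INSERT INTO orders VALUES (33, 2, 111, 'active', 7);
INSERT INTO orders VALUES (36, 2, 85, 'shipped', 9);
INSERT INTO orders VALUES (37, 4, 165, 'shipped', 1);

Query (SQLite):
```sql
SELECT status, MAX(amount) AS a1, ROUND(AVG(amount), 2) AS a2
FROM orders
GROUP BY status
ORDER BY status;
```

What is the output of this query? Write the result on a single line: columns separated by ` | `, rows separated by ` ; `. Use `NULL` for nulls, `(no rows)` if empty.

active | 204 | 157.5 ; open | 263 | 114.33 ; paid | 222 | 177 ; shipped | 269 | 179.5

Group orders by status.
Per group compute: MAX(amount), ROUND(AVG(amount), 2).
  active: ids {1, 33} → MAX(amount)=204, ROUND(AVG(amount), 2)=157.5
  open: ids {4, 5, 20} → MAX(amount)=263, ROUND(AVG(amount), 2)=114.33
  paid: ids {9, 12} → MAX(amount)=222, ROUND(AVG(amount), 2)=177
  shipped: ids {2, 17, 23, 32, 36, 37} → MAX(amount)=269, ROUND(AVG(amount), 2)=179.5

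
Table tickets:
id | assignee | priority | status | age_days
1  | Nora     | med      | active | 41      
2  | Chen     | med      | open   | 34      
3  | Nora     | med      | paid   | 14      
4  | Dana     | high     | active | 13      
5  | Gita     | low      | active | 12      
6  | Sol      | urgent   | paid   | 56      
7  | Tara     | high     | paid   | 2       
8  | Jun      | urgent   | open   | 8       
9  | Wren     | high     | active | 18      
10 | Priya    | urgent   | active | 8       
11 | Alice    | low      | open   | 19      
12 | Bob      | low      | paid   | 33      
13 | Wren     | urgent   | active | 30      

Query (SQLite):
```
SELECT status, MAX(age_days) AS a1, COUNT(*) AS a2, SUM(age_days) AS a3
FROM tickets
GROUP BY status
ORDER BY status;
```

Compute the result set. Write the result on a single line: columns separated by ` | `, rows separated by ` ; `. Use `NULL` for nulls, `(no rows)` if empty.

Group tickets by status.
Per group compute: MAX(age_days), COUNT(*), SUM(age_days).
  active: ids {1, 4, 5, 9, 10, 13} → MAX(age_days)=41, COUNT(*)=6, SUM(age_days)=122
  open: ids {2, 8, 11} → MAX(age_days)=34, COUNT(*)=3, SUM(age_days)=61
  paid: ids {3, 6, 7, 12} → MAX(age_days)=56, COUNT(*)=4, SUM(age_days)=105

active | 41 | 6 | 122 ; open | 34 | 3 | 61 ; paid | 56 | 4 | 105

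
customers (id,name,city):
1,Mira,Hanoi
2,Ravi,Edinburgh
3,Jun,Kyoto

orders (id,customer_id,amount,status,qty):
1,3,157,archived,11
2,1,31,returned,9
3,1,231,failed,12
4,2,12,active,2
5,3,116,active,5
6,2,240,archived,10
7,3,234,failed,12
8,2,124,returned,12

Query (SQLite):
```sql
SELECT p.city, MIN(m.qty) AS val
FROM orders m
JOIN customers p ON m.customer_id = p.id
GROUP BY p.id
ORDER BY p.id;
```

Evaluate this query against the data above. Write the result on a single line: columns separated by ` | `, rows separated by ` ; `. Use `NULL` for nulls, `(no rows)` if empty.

Join each orders row to its customers via customer_id.
Group joined rows by customers.id; compute MIN(m.qty) per group.
  1: ids {2, 3} → MIN(m.qty)=9
  2: ids {4, 6, 8} → MIN(m.qty)=2
  3: ids {1, 5, 7} → MIN(m.qty)=5

Hanoi | 9 ; Edinburgh | 2 ; Kyoto | 5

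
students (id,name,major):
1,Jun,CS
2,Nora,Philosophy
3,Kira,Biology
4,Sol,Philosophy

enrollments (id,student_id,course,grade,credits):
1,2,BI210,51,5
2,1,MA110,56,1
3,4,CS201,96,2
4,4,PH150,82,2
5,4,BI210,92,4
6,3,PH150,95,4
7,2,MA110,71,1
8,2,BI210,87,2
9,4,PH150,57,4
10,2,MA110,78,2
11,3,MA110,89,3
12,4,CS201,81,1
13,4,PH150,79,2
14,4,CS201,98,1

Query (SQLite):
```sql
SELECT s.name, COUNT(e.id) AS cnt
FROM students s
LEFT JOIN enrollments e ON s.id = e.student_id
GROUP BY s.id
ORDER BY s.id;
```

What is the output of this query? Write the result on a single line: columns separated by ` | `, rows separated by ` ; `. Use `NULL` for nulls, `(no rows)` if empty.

LEFT JOIN keeps every students row; unmatched ones get NULL for enrollments columns.
Group by students.id and compute COUNT(e.id). COUNT(col) of an all-NULL group is 0.
  1: ids {2} → COUNT(e.id)=1
  2: ids {1, 7, 8, 10} → COUNT(e.id)=4
  3: ids {6, 11} → COUNT(e.id)=2
  4: ids {3, 4, 5, 9, 12, 13, 14} → COUNT(e.id)=7

Jun | 1 ; Nora | 4 ; Kira | 2 ; Sol | 7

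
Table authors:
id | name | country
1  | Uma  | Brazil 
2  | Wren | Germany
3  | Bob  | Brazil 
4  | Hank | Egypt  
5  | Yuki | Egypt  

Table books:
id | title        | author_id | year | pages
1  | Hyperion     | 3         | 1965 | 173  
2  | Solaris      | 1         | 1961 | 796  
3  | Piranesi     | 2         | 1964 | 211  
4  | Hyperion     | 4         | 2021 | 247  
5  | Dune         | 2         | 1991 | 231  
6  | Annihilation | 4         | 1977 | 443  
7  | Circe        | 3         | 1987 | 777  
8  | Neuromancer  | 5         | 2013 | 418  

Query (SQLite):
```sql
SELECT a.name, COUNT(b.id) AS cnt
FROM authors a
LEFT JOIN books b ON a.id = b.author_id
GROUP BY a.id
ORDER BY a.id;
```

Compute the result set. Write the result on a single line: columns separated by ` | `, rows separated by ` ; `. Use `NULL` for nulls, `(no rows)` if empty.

LEFT JOIN keeps every authors row; unmatched ones get NULL for books columns.
Group by authors.id and compute COUNT(b.id). COUNT(col) of an all-NULL group is 0.
  1: ids {2} → COUNT(b.id)=1
  2: ids {3, 5} → COUNT(b.id)=2
  3: ids {1, 7} → COUNT(b.id)=2
  4: ids {4, 6} → COUNT(b.id)=2
  5: ids {8} → COUNT(b.id)=1

Uma | 1 ; Wren | 2 ; Bob | 2 ; Hank | 2 ; Yuki | 1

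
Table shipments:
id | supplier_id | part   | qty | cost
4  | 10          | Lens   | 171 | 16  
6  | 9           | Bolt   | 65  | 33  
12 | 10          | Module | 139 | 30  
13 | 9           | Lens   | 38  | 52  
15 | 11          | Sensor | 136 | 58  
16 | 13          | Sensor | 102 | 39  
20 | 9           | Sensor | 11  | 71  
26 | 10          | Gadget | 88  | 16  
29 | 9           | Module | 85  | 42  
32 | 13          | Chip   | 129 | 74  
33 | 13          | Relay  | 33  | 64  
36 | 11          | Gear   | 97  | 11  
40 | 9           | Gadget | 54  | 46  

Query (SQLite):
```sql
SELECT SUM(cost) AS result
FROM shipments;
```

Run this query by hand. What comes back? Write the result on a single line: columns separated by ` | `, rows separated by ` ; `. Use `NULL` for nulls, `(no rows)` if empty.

All cost values: [16, 33, 30, 52, 58, 39, 71, 16, 42, 74, 64, 11, 46].
SUM of non-NULL values = 552.

552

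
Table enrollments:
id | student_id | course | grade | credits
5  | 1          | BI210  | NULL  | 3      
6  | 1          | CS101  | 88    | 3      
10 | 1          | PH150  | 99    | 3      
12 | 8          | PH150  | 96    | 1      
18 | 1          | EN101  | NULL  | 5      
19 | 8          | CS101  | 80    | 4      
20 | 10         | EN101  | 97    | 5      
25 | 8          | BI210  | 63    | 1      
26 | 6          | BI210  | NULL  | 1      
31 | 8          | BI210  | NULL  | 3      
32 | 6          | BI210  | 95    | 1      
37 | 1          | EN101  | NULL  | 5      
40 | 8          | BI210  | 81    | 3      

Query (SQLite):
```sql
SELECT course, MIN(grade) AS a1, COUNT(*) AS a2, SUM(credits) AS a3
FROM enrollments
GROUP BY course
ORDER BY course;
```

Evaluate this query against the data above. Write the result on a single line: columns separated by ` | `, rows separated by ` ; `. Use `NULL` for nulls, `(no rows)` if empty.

BI210 | 63 | 6 | 12 ; CS101 | 80 | 2 | 7 ; EN101 | 97 | 3 | 15 ; PH150 | 96 | 2 | 4

Group enrollments by course.
Per group compute: MIN(grade), COUNT(*), SUM(credits).
  BI210: ids {5, 25, 26, 31, 32, 40} → MIN(grade)=63, COUNT(*)=6, SUM(credits)=12
  CS101: ids {6, 19} → MIN(grade)=80, COUNT(*)=2, SUM(credits)=7
  EN101: ids {18, 20, 37} → MIN(grade)=97, COUNT(*)=3, SUM(credits)=15
  PH150: ids {10, 12} → MIN(grade)=96, COUNT(*)=2, SUM(credits)=4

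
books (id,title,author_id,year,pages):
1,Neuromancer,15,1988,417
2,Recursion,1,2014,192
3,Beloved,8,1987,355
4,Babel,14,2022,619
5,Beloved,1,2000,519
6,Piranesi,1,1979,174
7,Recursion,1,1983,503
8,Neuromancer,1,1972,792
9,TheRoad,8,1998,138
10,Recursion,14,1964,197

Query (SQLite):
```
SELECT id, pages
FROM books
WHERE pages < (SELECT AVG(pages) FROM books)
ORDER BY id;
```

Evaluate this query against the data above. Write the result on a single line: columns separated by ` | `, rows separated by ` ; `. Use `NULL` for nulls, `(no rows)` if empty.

2 | 192 ; 3 | 355 ; 6 | 174 ; 9 | 138 ; 10 | 197

Scalar subquery: AVG(pages) over all books rows = 390.6.
Keep rows where pages < that value.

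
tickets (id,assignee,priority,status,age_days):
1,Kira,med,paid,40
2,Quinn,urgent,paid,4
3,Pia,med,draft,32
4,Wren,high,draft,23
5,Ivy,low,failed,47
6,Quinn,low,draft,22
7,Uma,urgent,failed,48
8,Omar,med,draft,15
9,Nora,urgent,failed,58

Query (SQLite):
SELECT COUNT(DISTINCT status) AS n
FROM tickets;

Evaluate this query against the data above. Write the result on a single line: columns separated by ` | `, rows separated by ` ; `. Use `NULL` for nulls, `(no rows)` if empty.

3

Count distinct non-NULL status values.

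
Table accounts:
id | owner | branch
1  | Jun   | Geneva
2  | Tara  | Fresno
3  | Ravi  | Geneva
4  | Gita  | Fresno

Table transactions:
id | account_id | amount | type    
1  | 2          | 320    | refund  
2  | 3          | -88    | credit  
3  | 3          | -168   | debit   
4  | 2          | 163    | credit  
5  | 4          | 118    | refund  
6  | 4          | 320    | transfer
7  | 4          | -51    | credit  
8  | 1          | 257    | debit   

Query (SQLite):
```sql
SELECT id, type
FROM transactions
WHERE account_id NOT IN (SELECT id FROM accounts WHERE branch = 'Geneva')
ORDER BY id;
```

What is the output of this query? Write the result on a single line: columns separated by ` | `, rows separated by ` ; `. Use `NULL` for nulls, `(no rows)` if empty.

1 | refund ; 4 | credit ; 5 | refund ; 6 | transfer ; 7 | credit

Inner query: accounts.id where branch = 'Geneva'.
Outer: keep transactions rows whose account_id is not in that set.
Inner query → {1, 3}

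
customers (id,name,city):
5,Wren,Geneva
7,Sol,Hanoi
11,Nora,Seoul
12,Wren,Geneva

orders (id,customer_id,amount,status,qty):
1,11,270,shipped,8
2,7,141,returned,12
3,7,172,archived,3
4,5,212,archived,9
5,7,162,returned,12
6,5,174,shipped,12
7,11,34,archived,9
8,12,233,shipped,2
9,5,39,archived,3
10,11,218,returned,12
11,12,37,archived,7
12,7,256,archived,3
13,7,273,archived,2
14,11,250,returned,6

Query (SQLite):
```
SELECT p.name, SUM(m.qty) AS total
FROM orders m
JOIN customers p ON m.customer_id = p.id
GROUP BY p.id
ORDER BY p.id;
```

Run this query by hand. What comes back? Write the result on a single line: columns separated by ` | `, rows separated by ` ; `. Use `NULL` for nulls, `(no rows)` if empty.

Wren | 24 ; Sol | 32 ; Nora | 35 ; Wren | 9

Join each orders row to its customers via customer_id.
Group joined rows by customers.id; compute SUM(m.qty) per group.
  5: ids {4, 6, 9} → SUM(m.qty)=24
  7: ids {2, 3, 5, 12, 13} → SUM(m.qty)=32
  11: ids {1, 7, 10, 14} → SUM(m.qty)=35
  12: ids {8, 11} → SUM(m.qty)=9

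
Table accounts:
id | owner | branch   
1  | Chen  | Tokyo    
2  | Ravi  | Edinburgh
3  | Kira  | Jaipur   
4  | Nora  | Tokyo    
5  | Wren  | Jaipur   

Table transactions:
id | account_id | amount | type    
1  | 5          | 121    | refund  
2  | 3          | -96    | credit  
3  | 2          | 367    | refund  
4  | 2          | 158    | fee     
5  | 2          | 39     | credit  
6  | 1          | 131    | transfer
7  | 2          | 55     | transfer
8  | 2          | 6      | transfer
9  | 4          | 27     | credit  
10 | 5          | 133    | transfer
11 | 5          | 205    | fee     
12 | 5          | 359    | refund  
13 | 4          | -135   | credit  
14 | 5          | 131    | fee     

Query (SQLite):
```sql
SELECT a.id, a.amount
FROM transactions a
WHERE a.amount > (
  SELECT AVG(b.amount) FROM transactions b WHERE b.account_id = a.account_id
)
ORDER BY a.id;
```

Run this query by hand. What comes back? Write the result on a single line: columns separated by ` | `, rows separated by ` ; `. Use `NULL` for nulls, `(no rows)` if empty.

3 | 367 ; 4 | 158 ; 9 | 27 ; 11 | 205 ; 12 | 359

For each transactions row a, compute AVG(amount) over rows sharing a.account_id.
Keep row a if a.amount > that per-group AVG.
  account_id=1: AVG(amount) = 131.0
  account_id=2: AVG(amount) = 125.0
  account_id=3: AVG(amount) = -96.0
  account_id=4: AVG(amount) = -54.0
  account_id=5: AVG(amount) = 189.8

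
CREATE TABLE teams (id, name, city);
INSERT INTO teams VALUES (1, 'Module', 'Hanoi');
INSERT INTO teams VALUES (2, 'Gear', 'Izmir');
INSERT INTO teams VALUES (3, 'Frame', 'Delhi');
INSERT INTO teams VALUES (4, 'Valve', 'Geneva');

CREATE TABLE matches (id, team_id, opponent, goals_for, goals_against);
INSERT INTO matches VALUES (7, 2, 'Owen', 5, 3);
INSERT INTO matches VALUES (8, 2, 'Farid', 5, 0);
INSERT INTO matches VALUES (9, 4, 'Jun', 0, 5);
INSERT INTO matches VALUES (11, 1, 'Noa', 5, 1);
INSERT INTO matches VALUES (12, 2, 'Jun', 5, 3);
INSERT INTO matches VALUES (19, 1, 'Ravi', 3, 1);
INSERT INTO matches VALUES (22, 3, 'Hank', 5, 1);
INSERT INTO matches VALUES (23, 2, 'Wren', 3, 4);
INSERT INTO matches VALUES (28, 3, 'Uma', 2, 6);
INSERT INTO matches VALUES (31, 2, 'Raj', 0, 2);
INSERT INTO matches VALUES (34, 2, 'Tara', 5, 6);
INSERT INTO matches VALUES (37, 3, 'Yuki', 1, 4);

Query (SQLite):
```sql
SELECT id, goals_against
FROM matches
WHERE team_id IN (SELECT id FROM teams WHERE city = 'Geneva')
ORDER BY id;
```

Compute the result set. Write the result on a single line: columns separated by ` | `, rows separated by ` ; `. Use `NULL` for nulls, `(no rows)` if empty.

9 | 5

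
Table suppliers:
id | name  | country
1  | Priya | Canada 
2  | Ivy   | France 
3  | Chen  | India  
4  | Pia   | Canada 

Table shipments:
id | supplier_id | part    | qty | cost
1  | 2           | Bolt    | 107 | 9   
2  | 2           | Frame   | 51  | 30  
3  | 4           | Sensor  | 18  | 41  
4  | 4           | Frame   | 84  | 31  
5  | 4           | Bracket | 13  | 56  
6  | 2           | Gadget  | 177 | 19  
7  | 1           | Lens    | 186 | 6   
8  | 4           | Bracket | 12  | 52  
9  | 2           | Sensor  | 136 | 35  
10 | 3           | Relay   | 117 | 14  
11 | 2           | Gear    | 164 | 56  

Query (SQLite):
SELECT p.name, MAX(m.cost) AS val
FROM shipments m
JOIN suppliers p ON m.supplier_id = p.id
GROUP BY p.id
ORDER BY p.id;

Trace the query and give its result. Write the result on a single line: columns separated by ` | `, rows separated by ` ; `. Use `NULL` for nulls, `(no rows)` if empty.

Join each shipments row to its suppliers via supplier_id.
Group joined rows by suppliers.id; compute MAX(m.cost) per group.
  1: ids {7} → MAX(m.cost)=6
  2: ids {1, 2, 6, 9, 11} → MAX(m.cost)=56
  3: ids {10} → MAX(m.cost)=14
  4: ids {3, 4, 5, 8} → MAX(m.cost)=56

Priya | 6 ; Ivy | 56 ; Chen | 14 ; Pia | 56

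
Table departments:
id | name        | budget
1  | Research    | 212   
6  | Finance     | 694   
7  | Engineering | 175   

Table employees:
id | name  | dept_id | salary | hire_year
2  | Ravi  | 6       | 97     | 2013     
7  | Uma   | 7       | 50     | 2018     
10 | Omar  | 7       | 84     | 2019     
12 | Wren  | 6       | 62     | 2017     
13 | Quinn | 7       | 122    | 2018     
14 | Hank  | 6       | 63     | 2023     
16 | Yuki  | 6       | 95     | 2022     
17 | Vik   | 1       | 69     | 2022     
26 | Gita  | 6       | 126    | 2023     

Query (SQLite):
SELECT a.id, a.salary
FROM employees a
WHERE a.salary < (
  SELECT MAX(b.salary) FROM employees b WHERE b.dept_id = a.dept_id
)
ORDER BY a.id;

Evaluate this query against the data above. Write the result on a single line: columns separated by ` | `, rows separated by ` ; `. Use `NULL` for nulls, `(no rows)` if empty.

For each employees row a, compute MAX(salary) over rows sharing a.dept_id.
Keep row a if a.salary < that per-group MAX.
  dept_id=1: MAX(salary) = 69
  dept_id=6: MAX(salary) = 126
  dept_id=7: MAX(salary) = 122

2 | 97 ; 7 | 50 ; 10 | 84 ; 12 | 62 ; 14 | 63 ; 16 | 95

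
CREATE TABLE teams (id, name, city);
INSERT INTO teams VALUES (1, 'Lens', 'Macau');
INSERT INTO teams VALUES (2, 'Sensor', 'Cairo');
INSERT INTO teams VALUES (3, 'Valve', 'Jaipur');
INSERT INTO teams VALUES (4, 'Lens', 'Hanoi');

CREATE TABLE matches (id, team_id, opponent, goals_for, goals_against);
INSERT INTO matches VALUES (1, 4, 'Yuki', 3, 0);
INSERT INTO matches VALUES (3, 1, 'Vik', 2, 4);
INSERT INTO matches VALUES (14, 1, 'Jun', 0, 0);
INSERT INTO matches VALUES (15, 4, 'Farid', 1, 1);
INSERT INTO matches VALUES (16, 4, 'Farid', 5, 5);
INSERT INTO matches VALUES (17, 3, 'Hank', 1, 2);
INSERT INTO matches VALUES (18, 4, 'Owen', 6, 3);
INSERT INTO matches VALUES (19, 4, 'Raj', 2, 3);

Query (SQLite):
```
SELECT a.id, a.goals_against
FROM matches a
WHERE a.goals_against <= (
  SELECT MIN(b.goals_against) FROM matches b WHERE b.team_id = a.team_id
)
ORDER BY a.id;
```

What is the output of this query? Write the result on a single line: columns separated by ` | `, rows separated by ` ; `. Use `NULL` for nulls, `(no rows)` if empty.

1 | 0 ; 14 | 0 ; 17 | 2

For each matches row a, compute MIN(goals_against) over rows sharing a.team_id.
Keep row a if a.goals_against <= that per-group MIN.
  team_id=1: MIN(goals_against) = 0
  team_id=3: MIN(goals_against) = 2
  team_id=4: MIN(goals_against) = 0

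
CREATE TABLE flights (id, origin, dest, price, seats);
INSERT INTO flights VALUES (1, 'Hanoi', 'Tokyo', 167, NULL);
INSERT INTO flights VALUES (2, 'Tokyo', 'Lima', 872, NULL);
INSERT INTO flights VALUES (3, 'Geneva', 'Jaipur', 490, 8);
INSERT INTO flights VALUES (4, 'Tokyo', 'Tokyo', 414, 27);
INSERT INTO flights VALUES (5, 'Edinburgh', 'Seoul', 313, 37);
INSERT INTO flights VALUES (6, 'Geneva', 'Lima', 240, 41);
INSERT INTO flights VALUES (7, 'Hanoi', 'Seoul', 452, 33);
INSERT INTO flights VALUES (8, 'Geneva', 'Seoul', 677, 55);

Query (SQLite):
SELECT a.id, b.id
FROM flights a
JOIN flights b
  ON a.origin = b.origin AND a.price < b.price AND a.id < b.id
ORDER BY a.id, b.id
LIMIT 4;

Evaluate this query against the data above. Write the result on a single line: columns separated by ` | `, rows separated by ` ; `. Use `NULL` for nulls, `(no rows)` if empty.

1 | 7 ; 3 | 8 ; 6 | 8

Pairs (a,b) with same origin, a.price < b.price, a.id < b.id.
origin groups: Edinburgh:{5} Geneva:{3,6,8} Hanoi:{1,7} Tokyo:{2,4}
Ordered by (a.id, b.id); first 4.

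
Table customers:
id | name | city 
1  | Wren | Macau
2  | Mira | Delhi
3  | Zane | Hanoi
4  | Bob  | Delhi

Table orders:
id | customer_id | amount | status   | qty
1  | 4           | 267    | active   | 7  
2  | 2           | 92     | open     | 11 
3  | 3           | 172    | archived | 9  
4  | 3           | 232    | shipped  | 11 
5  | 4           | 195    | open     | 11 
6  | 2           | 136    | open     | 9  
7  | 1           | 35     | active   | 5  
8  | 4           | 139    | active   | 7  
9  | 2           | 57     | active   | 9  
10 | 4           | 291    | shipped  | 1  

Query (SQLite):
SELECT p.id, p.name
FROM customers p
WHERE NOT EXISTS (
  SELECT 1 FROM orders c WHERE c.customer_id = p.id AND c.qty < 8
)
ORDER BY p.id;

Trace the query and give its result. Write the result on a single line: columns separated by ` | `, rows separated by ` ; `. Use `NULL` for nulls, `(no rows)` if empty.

2 | Mira ; 3 | Zane

For each customers row, check whether any orders with matching customer_id has qty < 8.
Keep rows where that is false.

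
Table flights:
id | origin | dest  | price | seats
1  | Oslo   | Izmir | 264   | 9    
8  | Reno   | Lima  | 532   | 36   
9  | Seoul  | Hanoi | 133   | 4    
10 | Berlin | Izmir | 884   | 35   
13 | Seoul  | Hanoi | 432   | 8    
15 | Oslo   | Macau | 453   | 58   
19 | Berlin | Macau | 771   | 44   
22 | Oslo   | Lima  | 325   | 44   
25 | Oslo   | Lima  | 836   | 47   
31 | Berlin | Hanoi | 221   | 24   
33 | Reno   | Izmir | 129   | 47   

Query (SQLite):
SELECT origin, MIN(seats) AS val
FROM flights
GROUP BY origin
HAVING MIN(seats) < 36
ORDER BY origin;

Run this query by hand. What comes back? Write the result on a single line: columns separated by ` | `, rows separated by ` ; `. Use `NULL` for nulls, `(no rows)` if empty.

Berlin | 24 ; Oslo | 9 ; Seoul | 4

Partition flights by origin; compute MIN(seats) within each group.
HAVING: keep groups where MIN(seats) < 36.
  Berlin: ids {10, 19, 31} → MIN(seats)=24
  Oslo: ids {1, 15, 22, 25} → MIN(seats)=9
  Reno: ids {8, 33} → MIN(seats)=36
  Seoul: ids {9, 13} → MIN(seats)=4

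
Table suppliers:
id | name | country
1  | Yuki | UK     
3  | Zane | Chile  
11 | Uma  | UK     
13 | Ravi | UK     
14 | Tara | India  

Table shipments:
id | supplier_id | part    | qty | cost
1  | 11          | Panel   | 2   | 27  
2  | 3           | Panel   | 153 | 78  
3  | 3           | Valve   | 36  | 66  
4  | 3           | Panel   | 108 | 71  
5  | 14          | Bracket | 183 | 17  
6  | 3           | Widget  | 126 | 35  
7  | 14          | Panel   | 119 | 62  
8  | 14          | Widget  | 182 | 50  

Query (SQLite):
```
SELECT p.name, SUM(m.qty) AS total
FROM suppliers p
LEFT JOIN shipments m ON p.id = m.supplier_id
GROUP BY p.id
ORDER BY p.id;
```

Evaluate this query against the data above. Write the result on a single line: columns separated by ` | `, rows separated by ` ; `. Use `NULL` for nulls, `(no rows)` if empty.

LEFT JOIN keeps every suppliers row; unmatched ones get NULL for shipments columns.
Group by suppliers.id and compute SUM(m.qty). SUM over an all-NULL group is NULL.
  1: ids {—} → SUM(m.qty)=NULL
  3: ids {2, 3, 4, 6} → SUM(m.qty)=423
  11: ids {1} → SUM(m.qty)=2
  13: ids {—} → SUM(m.qty)=NULL
  14: ids {5, 7, 8} → SUM(m.qty)=484

Yuki | NULL ; Zane | 423 ; Uma | 2 ; Ravi | NULL ; Tara | 484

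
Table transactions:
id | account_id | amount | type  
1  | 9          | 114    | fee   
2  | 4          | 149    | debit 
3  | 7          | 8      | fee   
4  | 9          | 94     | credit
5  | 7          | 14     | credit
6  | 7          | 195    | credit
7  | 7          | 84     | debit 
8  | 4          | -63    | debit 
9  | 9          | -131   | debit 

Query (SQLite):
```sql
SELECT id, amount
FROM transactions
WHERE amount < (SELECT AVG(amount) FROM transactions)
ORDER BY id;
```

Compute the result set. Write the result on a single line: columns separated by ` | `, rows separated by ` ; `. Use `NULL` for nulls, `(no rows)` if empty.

3 | 8 ; 5 | 14 ; 8 | -63 ; 9 | -131

Scalar subquery: AVG(amount) over all transactions rows = 51.555556 (≈; comparison uses full precision).
Keep rows where amount < that value.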